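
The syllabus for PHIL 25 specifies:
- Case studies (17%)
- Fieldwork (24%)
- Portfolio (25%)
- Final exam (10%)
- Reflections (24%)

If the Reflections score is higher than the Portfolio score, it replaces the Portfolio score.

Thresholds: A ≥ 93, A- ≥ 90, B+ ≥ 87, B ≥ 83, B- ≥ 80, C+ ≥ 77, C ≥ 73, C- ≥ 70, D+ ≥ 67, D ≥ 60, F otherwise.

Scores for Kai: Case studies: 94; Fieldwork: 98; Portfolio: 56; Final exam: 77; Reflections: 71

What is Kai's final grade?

Reflections (71) > Portfolio (56), so Portfolio counts as 71.
Weighted total:
  Case studies 94 × 0.17 = 15.98
  Fieldwork 98 × 0.24 = 23.52
  Portfolio 71 × 0.25 = 17.75
  Final exam 77 × 0.1 = 7.7
  Reflections 71 × 0.24 = 17.04
Sum = 81.99
81.99 is ≥ 80 and < 83 → B-

B-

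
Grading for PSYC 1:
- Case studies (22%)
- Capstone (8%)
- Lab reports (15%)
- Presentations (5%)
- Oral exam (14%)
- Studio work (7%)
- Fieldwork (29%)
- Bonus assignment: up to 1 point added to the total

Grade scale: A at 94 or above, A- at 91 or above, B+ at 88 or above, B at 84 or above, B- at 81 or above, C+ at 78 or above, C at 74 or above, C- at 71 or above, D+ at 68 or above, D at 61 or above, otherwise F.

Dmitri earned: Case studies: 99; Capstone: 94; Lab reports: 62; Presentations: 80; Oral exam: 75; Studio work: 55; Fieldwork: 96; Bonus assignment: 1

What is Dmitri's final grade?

Weighted total:
  Case studies 99 × 0.22 = 21.78
  Capstone 94 × 0.08 = 7.52
  Lab reports 62 × 0.15 = 9.3
  Presentations 80 × 0.05 = 4
  Oral exam 75 × 0.14 = 10.5
  Studio work 55 × 0.07 = 3.85
  Fieldwork 96 × 0.29 = 27.84
Sum = 84.79
Bonus assignment: 84.79 + 1 = 85.79
85.79 is ≥ 84 and < 88 → B

B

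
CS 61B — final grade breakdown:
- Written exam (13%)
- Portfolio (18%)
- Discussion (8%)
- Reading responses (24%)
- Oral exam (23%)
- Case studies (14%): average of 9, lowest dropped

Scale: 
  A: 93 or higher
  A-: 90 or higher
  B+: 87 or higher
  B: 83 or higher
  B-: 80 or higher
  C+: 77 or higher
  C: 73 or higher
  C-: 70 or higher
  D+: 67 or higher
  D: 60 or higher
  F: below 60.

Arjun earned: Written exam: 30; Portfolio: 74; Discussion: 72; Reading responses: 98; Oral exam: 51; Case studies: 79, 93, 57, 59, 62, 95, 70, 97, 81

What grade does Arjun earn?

D+

Case studies: drop 57 → average of remaining 8 = 636/8 = 79.5
Weighted total:
  Written exam 30 × 0.13 = 3.9
  Portfolio 74 × 0.18 = 13.32
  Discussion 72 × 0.08 = 5.76
  Reading responses 98 × 0.24 = 23.52
  Oral exam 51 × 0.23 = 11.73
  Case studies 79.5 × 0.14 = 11.13
Sum = 69.36
69.36 is ≥ 67 and < 70 → D+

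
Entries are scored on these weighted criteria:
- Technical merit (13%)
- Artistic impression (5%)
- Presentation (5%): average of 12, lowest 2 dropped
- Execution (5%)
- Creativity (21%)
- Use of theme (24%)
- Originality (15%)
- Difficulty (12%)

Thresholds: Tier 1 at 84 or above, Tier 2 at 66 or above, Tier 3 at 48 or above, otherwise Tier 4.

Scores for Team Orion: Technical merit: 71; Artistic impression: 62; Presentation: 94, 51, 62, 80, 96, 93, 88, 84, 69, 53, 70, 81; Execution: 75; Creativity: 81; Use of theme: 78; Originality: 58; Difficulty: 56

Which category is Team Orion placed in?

Tier 2

Presentation: drop 51, 53 → average of remaining 10 = 817/10 = 81.7
Weighted total:
  Technical merit 71 × 0.13 = 9.23
  Artistic impression 62 × 0.05 = 3.1
  Presentation 81.7 × 0.05 = 4.085
  Execution 75 × 0.05 = 3.75
  Creativity 81 × 0.21 = 17.01
  Use of theme 78 × 0.24 = 18.72
  Originality 58 × 0.15 = 8.7
  Difficulty 56 × 0.12 = 6.72
Sum = 71.315
71.315 is ≥ 66 and < 84 → Tier 2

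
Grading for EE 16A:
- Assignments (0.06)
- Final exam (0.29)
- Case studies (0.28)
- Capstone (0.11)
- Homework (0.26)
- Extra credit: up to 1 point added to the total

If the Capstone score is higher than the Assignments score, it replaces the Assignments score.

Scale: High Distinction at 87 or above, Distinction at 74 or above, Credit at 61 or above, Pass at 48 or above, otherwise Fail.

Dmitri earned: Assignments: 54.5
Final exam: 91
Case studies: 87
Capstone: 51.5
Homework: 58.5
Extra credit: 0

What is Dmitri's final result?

Distinction

Capstone (51.5) ≤ Assignments (54.5), so Assignments stays at 54.5.
Weighted total:
  Assignments 54.5 × 0.06 = 3.27
  Final exam 91 × 0.29 = 26.39
  Case studies 87 × 0.28 = 24.36
  Capstone 51.5 × 0.11 = 5.665
  Homework 58.5 × 0.26 = 15.21
Sum = 74.895
Extra credit: 74.895 + 0 = 74.895
74.895 is ≥ 74 and < 87 → Distinction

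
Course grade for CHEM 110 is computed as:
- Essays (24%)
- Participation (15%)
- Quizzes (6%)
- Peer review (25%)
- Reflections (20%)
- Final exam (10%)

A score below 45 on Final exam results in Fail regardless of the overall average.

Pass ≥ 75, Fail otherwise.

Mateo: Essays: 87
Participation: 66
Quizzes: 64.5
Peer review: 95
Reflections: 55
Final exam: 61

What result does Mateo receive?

Pass

Final exam score 61 ≥ 45: minimum met.
Weighted total:
  Essays 87 × 0.24 = 20.88
  Participation 66 × 0.15 = 9.9
  Quizzes 64.5 × 0.06 = 3.87
  Peer review 95 × 0.25 = 23.75
  Reflections 55 × 0.2 = 11
  Final exam 61 × 0.1 = 6.1
Sum = 75.5
75.5 ≥ 75 → Pass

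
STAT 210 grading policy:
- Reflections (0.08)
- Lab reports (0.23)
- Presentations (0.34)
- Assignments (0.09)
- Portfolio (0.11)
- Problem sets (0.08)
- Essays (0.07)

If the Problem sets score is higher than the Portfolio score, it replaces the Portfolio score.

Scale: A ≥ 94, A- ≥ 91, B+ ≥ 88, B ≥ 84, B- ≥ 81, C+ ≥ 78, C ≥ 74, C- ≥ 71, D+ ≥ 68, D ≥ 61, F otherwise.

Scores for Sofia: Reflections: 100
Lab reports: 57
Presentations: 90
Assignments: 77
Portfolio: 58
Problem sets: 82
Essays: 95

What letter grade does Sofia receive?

Problem sets (82) > Portfolio (58), so Portfolio counts as 82.
Weighted total:
  Reflections 100 × 0.08 = 8
  Lab reports 57 × 0.23 = 13.11
  Presentations 90 × 0.34 = 30.6
  Assignments 77 × 0.09 = 6.93
  Portfolio 82 × 0.11 = 9.02
  Problem sets 82 × 0.08 = 6.56
  Essays 95 × 0.07 = 6.65
Sum = 80.87
80.87 is ≥ 78 and < 81 → C+

C+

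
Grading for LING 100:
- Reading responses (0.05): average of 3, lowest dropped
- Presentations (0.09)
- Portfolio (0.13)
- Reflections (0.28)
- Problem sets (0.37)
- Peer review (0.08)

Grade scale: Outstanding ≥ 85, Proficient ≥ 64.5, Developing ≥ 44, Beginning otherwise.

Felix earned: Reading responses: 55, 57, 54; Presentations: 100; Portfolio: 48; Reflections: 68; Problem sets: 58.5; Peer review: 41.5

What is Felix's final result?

Developing

Reading responses: drop 54 → average of remaining 2 = 112/2 = 56
Weighted total:
  Reading responses 56 × 0.05 = 2.8
  Presentations 100 × 0.09 = 9
  Portfolio 48 × 0.13 = 6.24
  Reflections 68 × 0.28 = 19.04
  Problem sets 58.5 × 0.37 = 21.645
  Peer review 41.5 × 0.08 = 3.32
Sum = 62.045
62.045 is ≥ 44 and < 64.5 → Developing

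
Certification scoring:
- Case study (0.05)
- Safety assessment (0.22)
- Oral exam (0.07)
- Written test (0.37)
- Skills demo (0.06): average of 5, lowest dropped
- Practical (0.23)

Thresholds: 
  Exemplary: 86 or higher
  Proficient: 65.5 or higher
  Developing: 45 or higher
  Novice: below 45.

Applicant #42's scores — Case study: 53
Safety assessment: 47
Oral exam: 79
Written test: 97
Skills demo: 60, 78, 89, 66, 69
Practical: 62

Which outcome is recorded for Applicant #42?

Skills demo: drop 60 → average of remaining 4 = 302/4 = 75.5
Weighted total:
  Case study 53 × 0.05 = 2.65
  Safety assessment 47 × 0.22 = 10.34
  Oral exam 79 × 0.07 = 5.53
  Written test 97 × 0.37 = 35.89
  Skills demo 75.5 × 0.06 = 4.53
  Practical 62 × 0.23 = 14.26
Sum = 73.2
73.2 is ≥ 65.5 and < 86 → Proficient

Proficient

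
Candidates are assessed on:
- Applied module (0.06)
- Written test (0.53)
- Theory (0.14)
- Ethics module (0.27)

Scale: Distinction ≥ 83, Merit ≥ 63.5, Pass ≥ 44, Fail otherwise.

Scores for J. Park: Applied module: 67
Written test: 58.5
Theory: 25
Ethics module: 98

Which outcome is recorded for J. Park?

Merit

Weighted total:
  Applied module 67 × 0.06 = 4.02
  Written test 58.5 × 0.53 = 31.005
  Theory 25 × 0.14 = 3.5
  Ethics module 98 × 0.27 = 26.46
Sum = 64.985
64.985 is ≥ 63.5 and < 83 → Merit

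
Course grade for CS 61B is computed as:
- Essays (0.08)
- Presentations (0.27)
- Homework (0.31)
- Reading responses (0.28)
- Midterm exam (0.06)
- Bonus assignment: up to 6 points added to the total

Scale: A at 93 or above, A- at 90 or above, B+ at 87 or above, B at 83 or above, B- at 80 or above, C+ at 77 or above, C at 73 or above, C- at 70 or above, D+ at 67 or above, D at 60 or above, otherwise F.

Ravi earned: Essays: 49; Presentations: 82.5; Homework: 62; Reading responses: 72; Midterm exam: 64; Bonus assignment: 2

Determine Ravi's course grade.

Weighted total:
  Essays 49 × 0.08 = 3.92
  Presentations 82.5 × 0.27 = 22.275
  Homework 62 × 0.31 = 19.22
  Reading responses 72 × 0.28 = 20.16
  Midterm exam 64 × 0.06 = 3.84
Sum = 69.415
Bonus assignment: 69.415 + 2 = 71.415
71.415 is ≥ 70 and < 73 → C-

C-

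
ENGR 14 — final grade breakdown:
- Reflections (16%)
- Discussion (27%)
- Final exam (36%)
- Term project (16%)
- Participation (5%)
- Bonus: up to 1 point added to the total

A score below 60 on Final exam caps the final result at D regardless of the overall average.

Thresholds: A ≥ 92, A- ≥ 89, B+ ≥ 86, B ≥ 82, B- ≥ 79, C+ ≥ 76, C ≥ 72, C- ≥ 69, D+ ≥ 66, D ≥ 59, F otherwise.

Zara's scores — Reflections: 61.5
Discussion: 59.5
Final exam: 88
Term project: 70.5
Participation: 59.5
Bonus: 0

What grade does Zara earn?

C-

Final exam score 88 ≥ 60: minimum met.
Weighted total:
  Reflections 61.5 × 0.16 = 9.84
  Discussion 59.5 × 0.27 = 16.065
  Final exam 88 × 0.36 = 31.68
  Term project 70.5 × 0.16 = 11.28
  Participation 59.5 × 0.05 = 2.975
Sum = 71.84
Bonus: 71.84 + 0 = 71.84
71.84 is ≥ 69 and < 72 → C-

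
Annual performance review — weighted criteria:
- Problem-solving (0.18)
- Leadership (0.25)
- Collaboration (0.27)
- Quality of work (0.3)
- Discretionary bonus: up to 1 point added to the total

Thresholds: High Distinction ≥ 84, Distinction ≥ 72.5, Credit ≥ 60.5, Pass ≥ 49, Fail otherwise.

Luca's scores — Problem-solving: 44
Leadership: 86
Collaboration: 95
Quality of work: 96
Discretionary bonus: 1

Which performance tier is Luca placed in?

Weighted total:
  Problem-solving 44 × 0.18 = 7.92
  Leadership 86 × 0.25 = 21.5
  Collaboration 95 × 0.27 = 25.65
  Quality of work 96 × 0.3 = 28.8
Sum = 83.87
Discretionary bonus: 83.87 + 1 = 84.87
84.87 ≥ 84 → High Distinction

High Distinction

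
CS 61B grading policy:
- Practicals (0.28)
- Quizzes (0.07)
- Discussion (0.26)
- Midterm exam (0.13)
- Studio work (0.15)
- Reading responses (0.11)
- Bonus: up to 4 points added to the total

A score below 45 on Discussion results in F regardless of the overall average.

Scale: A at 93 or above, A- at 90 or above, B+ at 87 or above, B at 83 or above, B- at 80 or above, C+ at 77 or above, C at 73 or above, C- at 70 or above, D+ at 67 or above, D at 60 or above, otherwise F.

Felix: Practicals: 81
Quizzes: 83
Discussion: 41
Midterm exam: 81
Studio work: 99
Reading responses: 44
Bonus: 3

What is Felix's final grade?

F

Discussion score 41 < 45: minimum not met.
Weighted total:
  Practicals 81 × 0.28 = 22.68
  Quizzes 83 × 0.07 = 5.81
  Discussion 41 × 0.26 = 10.66
  Midterm exam 81 × 0.13 = 10.53
  Studio work 99 × 0.15 = 14.85
  Reading responses 44 × 0.11 = 4.84
Sum = 69.37
Bonus: 69.37 + 3 = 72.37
Because the Discussion minimum was not met, the result is F.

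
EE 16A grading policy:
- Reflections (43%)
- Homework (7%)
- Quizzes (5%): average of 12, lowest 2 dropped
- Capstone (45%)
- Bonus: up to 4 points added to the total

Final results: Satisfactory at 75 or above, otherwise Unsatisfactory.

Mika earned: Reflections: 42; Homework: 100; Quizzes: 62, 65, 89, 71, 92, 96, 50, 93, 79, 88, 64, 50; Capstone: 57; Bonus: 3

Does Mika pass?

Quizzes: drop 50, 50 → average of remaining 10 = 799/10 = 79.9
Weighted total:
  Reflections 42 × 0.43 = 18.06
  Homework 100 × 0.07 = 7
  Quizzes 79.9 × 0.05 = 3.995
  Capstone 57 × 0.45 = 25.65
Sum = 54.705
Bonus: 54.705 + 3 = 57.705
57.705 < 75 → Unsatisfactory

Unsatisfactory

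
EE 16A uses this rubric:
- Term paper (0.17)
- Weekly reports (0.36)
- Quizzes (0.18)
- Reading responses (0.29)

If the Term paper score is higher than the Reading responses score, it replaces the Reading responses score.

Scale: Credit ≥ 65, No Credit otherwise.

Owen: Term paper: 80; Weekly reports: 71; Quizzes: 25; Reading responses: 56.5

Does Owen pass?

Credit

Term paper (80) > Reading responses (56.5), so Reading responses counts as 80.
Weighted total:
  Term paper 80 × 0.17 = 13.6
  Weekly reports 71 × 0.36 = 25.56
  Quizzes 25 × 0.18 = 4.5
  Reading responses 80 × 0.29 = 23.2
Sum = 66.86
66.86 ≥ 65 → Credit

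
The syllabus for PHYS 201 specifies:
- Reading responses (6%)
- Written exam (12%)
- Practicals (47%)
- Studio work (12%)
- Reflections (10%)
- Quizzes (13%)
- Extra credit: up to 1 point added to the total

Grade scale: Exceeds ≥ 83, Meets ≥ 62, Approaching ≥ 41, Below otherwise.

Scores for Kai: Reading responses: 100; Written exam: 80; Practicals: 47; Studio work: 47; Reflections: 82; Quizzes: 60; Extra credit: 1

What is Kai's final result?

Weighted total:
  Reading responses 100 × 0.06 = 6
  Written exam 80 × 0.12 = 9.6
  Practicals 47 × 0.47 = 22.09
  Studio work 47 × 0.12 = 5.64
  Reflections 82 × 0.1 = 8.2
  Quizzes 60 × 0.13 = 7.8
Sum = 59.33
Extra credit: 59.33 + 1 = 60.33
60.33 is ≥ 41 and < 62 → Approaching

Approaching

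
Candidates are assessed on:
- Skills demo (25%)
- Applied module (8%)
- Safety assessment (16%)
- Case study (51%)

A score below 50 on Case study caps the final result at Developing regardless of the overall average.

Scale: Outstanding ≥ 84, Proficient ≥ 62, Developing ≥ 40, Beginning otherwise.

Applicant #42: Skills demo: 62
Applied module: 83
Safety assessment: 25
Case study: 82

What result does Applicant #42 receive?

Proficient

Case study score 82 ≥ 50: minimum met.
Weighted total:
  Skills demo 62 × 0.25 = 15.5
  Applied module 83 × 0.08 = 6.64
  Safety assessment 25 × 0.16 = 4
  Case study 82 × 0.51 = 41.82
Sum = 67.96
67.96 is ≥ 62 and < 84 → Proficient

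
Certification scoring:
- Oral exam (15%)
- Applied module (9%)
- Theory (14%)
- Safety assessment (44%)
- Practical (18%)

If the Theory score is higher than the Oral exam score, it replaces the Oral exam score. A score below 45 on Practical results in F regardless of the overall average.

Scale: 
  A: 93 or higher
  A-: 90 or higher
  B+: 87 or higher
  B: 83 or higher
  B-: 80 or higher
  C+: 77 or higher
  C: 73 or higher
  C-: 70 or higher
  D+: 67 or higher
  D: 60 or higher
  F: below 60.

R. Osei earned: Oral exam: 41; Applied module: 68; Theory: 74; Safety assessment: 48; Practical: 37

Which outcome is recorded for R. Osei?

Theory (74) > Oral exam (41), so Oral exam counts as 74.
Practical score 37 < 45: minimum not met.
Weighted total:
  Oral exam 74 × 0.15 = 11.1
  Applied module 68 × 0.09 = 6.12
  Theory 74 × 0.14 = 10.36
  Safety assessment 48 × 0.44 = 21.12
  Practical 37 × 0.18 = 6.66
Sum = 55.36
Because the Practical minimum was not met, the result is F.

F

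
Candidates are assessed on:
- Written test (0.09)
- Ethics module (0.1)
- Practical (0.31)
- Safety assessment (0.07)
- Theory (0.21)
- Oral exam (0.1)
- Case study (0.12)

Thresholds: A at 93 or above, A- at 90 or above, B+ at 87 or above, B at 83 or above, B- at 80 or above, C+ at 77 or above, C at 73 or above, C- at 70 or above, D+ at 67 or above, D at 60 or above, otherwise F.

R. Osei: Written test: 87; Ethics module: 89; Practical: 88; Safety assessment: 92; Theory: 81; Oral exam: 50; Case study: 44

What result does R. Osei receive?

C+

Weighted total:
  Written test 87 × 0.09 = 7.83
  Ethics module 89 × 0.1 = 8.9
  Practical 88 × 0.31 = 27.28
  Safety assessment 92 × 0.07 = 6.44
  Theory 81 × 0.21 = 17.01
  Oral exam 50 × 0.1 = 5
  Case study 44 × 0.12 = 5.28
Sum = 77.74
77.74 is ≥ 77 and < 80 → C+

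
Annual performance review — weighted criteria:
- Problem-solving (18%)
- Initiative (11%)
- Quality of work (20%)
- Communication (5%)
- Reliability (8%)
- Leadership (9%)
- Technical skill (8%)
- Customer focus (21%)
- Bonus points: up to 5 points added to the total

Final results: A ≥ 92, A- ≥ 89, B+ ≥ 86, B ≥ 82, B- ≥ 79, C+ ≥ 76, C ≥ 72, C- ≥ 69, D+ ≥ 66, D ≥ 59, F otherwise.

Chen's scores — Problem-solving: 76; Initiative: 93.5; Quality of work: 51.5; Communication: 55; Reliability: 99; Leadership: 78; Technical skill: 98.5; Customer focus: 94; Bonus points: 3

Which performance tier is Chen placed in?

B

Weighted total:
  Problem-solving 76 × 0.18 = 13.68
  Initiative 93.5 × 0.11 = 10.285
  Quality of work 51.5 × 0.2 = 10.3
  Communication 55 × 0.05 = 2.75
  Reliability 99 × 0.08 = 7.92
  Leadership 78 × 0.09 = 7.02
  Technical skill 98.5 × 0.08 = 7.88
  Customer focus 94 × 0.21 = 19.74
Sum = 79.575
Bonus points: 79.575 + 3 = 82.575
82.575 is ≥ 82 and < 86 → B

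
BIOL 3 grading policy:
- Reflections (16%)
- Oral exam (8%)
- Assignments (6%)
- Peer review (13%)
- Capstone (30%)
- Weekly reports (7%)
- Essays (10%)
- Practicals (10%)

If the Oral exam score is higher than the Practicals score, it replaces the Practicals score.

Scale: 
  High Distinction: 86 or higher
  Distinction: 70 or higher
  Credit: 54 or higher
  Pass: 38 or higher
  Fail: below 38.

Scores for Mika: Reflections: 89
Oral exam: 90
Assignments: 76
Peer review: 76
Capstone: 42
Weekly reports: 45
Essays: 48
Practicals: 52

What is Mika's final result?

Credit

Oral exam (90) > Practicals (52), so Practicals counts as 90.
Weighted total:
  Reflections 89 × 0.16 = 14.24
  Oral exam 90 × 0.08 = 7.2
  Assignments 76 × 0.06 = 4.56
  Peer review 76 × 0.13 = 9.88
  Capstone 42 × 0.3 = 12.6
  Weekly reports 45 × 0.07 = 3.15
  Essays 48 × 0.1 = 4.8
  Practicals 90 × 0.1 = 9
Sum = 65.43
65.43 is ≥ 54 and < 70 → Credit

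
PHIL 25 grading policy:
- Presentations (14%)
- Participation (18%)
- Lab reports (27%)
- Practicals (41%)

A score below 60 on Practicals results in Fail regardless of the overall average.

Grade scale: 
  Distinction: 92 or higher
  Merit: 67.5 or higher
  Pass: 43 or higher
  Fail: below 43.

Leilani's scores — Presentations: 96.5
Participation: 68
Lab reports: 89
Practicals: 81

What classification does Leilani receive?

Merit

Practicals score 81 ≥ 60: minimum met.
Weighted total:
  Presentations 96.5 × 0.14 = 13.51
  Participation 68 × 0.18 = 12.24
  Lab reports 89 × 0.27 = 24.03
  Practicals 81 × 0.41 = 33.21
Sum = 82.99
82.99 is ≥ 67.5 and < 92 → Merit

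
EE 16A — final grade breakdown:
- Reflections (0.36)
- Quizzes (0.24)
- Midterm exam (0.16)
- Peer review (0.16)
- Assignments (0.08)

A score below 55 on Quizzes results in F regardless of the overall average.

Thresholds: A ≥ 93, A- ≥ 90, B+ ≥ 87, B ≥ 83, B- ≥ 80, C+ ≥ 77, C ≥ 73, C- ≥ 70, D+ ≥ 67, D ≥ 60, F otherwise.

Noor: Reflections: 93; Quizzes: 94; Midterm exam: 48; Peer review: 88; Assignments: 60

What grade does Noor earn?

B-

Quizzes score 94 ≥ 55: minimum met.
Weighted total:
  Reflections 93 × 0.36 = 33.48
  Quizzes 94 × 0.24 = 22.56
  Midterm exam 48 × 0.16 = 7.68
  Peer review 88 × 0.16 = 14.08
  Assignments 60 × 0.08 = 4.8
Sum = 82.6
82.6 is ≥ 80 and < 83 → B-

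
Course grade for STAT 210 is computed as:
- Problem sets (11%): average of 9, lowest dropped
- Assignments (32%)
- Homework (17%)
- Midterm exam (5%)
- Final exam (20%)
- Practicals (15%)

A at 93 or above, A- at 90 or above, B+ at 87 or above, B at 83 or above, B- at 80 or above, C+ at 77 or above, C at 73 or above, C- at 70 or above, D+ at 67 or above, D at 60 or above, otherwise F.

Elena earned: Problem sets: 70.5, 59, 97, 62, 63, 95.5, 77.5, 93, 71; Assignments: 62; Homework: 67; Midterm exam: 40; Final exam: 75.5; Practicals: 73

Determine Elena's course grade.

Problem sets: drop 59 → average of remaining 8 = 629.5/8 = 78.6875
Weighted total:
  Problem sets 78.6875 × 0.11 = 8.655625
  Assignments 62 × 0.32 = 19.84
  Homework 67 × 0.17 = 11.39
  Midterm exam 40 × 0.05 = 2
  Final exam 75.5 × 0.2 = 15.1
  Practicals 73 × 0.15 = 10.95
Sum = 67.935625
67.935625 is ≥ 67 and < 70 → D+

D+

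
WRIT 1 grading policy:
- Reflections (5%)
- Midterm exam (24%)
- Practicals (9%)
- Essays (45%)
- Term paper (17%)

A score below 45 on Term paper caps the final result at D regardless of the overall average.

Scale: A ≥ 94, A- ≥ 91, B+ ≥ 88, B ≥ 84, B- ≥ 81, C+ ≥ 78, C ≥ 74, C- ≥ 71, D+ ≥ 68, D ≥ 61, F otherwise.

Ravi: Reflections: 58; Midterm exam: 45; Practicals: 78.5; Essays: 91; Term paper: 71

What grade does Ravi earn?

C-

Term paper score 71 ≥ 45: minimum met.
Weighted total:
  Reflections 58 × 0.05 = 2.9
  Midterm exam 45 × 0.24 = 10.8
  Practicals 78.5 × 0.09 = 7.065
  Essays 91 × 0.45 = 40.95
  Term paper 71 × 0.17 = 12.07
Sum = 73.785
73.785 is ≥ 71 and < 74 → C-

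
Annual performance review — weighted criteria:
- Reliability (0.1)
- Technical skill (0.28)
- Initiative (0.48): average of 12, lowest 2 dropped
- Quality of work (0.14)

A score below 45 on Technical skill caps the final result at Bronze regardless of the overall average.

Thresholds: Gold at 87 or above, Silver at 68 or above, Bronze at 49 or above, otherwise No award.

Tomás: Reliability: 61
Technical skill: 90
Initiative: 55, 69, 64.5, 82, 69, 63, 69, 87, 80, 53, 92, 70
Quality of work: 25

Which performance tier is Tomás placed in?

Silver

Initiative: drop 53, 55 → average of remaining 10 = 745.5/10 = 74.55
Technical skill score 90 ≥ 45: minimum met.
Weighted total:
  Reliability 61 × 0.1 = 6.1
  Technical skill 90 × 0.28 = 25.2
  Initiative 74.55 × 0.48 = 35.784
  Quality of work 25 × 0.14 = 3.5
Sum = 70.584
70.584 is ≥ 68 and < 87 → Silver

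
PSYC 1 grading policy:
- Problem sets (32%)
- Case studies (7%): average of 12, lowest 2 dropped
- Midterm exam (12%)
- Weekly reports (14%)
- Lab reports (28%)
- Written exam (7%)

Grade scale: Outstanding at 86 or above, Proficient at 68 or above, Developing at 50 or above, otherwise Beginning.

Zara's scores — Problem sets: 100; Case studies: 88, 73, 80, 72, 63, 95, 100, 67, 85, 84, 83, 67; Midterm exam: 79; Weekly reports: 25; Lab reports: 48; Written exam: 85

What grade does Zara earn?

Proficient

Case studies: drop 63, 67 → average of remaining 10 = 827/10 = 82.7
Weighted total:
  Problem sets 100 × 0.32 = 32
  Case studies 82.7 × 0.07 = 5.789
  Midterm exam 79 × 0.12 = 9.48
  Weekly reports 25 × 0.14 = 3.5
  Lab reports 48 × 0.28 = 13.44
  Written exam 85 × 0.07 = 5.95
Sum = 70.159
70.159 is ≥ 68 and < 86 → Proficient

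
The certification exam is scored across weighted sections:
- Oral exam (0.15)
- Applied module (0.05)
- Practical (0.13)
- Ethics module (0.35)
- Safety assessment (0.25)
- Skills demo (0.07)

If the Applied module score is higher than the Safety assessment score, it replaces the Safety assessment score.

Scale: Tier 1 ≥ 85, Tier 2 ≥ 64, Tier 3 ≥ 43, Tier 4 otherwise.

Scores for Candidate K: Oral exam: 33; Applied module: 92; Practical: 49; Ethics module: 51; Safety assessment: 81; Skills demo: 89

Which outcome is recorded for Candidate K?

Applied module (92) > Safety assessment (81), so Safety assessment counts as 92.
Weighted total:
  Oral exam 33 × 0.15 = 4.95
  Applied module 92 × 0.05 = 4.6
  Practical 49 × 0.13 = 6.37
  Ethics module 51 × 0.35 = 17.85
  Safety assessment 92 × 0.25 = 23
  Skills demo 89 × 0.07 = 6.23
Sum = 63
63 is ≥ 43 and < 64 → Tier 3

Tier 3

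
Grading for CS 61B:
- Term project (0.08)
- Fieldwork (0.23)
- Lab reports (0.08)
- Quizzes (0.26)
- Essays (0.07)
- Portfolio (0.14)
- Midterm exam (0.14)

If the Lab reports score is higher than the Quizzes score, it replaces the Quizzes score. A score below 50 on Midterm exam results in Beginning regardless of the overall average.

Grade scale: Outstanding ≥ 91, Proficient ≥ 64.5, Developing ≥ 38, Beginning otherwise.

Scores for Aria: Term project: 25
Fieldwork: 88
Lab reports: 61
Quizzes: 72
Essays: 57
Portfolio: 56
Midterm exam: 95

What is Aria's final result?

Proficient

Lab reports (61) ≤ Quizzes (72), so Quizzes stays at 72.
Midterm exam score 95 ≥ 50: minimum met.
Weighted total:
  Term project 25 × 0.08 = 2
  Fieldwork 88 × 0.23 = 20.24
  Lab reports 61 × 0.08 = 4.88
  Quizzes 72 × 0.26 = 18.72
  Essays 57 × 0.07 = 3.99
  Portfolio 56 × 0.14 = 7.84
  Midterm exam 95 × 0.14 = 13.3
Sum = 70.97
70.97 is ≥ 64.5 and < 91 → Proficient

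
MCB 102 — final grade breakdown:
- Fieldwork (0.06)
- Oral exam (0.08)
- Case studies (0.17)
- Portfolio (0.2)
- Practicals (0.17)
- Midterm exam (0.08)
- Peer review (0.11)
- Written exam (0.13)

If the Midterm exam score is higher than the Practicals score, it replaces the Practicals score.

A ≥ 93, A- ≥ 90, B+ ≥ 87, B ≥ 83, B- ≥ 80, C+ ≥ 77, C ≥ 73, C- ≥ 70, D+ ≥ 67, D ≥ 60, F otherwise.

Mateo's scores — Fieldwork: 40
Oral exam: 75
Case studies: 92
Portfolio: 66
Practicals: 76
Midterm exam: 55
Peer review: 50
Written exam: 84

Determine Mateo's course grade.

C-

Midterm exam (55) ≤ Practicals (76), so Practicals stays at 76.
Weighted total:
  Fieldwork 40 × 0.06 = 2.4
  Oral exam 75 × 0.08 = 6
  Case studies 92 × 0.17 = 15.64
  Portfolio 66 × 0.2 = 13.2
  Practicals 76 × 0.17 = 12.92
  Midterm exam 55 × 0.08 = 4.4
  Peer review 50 × 0.11 = 5.5
  Written exam 84 × 0.13 = 10.92
Sum = 70.98
70.98 is ≥ 70 and < 73 → C-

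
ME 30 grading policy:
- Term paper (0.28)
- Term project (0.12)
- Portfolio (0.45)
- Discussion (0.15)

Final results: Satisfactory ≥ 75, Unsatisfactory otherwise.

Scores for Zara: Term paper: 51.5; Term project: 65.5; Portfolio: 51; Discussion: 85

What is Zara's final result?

Unsatisfactory

Weighted total:
  Term paper 51.5 × 0.28 = 14.42
  Term project 65.5 × 0.12 = 7.86
  Portfolio 51 × 0.45 = 22.95
  Discussion 85 × 0.15 = 12.75
Sum = 57.98
57.98 < 75 → Unsatisfactory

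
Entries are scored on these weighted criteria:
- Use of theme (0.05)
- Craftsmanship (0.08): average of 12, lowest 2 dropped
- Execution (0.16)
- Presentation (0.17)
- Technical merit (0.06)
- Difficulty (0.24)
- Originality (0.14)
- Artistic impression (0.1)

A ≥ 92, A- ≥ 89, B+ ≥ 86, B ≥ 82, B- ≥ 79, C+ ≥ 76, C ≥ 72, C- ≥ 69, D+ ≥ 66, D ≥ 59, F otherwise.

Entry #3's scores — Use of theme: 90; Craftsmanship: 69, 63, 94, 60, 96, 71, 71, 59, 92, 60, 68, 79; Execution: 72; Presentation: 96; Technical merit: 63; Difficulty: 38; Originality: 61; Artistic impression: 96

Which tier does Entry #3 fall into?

C-

Craftsmanship: drop 59, 60 → average of remaining 10 = 763/10 = 76.3
Weighted total:
  Use of theme 90 × 0.05 = 4.5
  Craftsmanship 76.3 × 0.08 = 6.104
  Execution 72 × 0.16 = 11.52
  Presentation 96 × 0.17 = 16.32
  Technical merit 63 × 0.06 = 3.78
  Difficulty 38 × 0.24 = 9.12
  Originality 61 × 0.14 = 8.54
  Artistic impression 96 × 0.1 = 9.6
Sum = 69.484
69.484 is ≥ 69 and < 72 → C-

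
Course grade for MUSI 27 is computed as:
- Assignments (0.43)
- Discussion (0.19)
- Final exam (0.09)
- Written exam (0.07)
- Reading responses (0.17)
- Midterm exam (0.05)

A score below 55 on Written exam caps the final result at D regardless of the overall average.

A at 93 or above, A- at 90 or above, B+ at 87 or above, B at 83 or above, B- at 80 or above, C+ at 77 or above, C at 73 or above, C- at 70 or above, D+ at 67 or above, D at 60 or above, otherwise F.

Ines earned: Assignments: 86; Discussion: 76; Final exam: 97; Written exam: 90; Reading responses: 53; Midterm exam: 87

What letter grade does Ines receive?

Written exam score 90 ≥ 55: minimum met.
Weighted total:
  Assignments 86 × 0.43 = 36.98
  Discussion 76 × 0.19 = 14.44
  Final exam 97 × 0.09 = 8.73
  Written exam 90 × 0.07 = 6.3
  Reading responses 53 × 0.17 = 9.01
  Midterm exam 87 × 0.05 = 4.35
Sum = 79.81
79.81 is ≥ 77 and < 80 → C+

C+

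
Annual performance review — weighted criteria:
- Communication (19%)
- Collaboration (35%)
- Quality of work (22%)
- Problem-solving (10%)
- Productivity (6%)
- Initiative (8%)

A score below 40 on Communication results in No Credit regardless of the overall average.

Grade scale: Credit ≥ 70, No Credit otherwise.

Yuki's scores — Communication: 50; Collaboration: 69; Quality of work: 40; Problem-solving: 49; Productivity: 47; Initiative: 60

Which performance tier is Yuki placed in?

Communication score 50 ≥ 40: minimum met.
Weighted total:
  Communication 50 × 0.19 = 9.5
  Collaboration 69 × 0.35 = 24.15
  Quality of work 40 × 0.22 = 8.8
  Problem-solving 49 × 0.1 = 4.9
  Productivity 47 × 0.06 = 2.82
  Initiative 60 × 0.08 = 4.8
Sum = 54.97
54.97 < 70 → No Credit

No Credit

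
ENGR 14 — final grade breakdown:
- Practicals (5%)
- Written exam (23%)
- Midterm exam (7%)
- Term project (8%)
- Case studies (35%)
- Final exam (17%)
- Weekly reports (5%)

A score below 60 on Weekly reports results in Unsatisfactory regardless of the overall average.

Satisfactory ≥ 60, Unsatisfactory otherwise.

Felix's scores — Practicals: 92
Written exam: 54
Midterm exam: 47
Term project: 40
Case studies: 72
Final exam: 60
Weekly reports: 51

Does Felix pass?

Weekly reports score 51 < 60: minimum not met.
Weighted total:
  Practicals 92 × 0.05 = 4.6
  Written exam 54 × 0.23 = 12.42
  Midterm exam 47 × 0.07 = 3.29
  Term project 40 × 0.08 = 3.2
  Case studies 72 × 0.35 = 25.2
  Final exam 60 × 0.17 = 10.2
  Weekly reports 51 × 0.05 = 2.55
Sum = 61.46
Because the Weekly reports minimum was not met, the result is Unsatisfactory.

Unsatisfactory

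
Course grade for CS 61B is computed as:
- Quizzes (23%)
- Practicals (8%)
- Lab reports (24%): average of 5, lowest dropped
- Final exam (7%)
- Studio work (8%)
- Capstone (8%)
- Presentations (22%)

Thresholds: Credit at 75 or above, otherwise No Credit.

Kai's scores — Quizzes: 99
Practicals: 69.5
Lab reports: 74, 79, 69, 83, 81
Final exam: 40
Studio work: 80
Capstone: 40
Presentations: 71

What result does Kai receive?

Credit

Lab reports: drop 69 → average of remaining 4 = 317/4 = 79.25
Weighted total:
  Quizzes 99 × 0.23 = 22.77
  Practicals 69.5 × 0.08 = 5.56
  Lab reports 79.25 × 0.24 = 19.02
  Final exam 40 × 0.07 = 2.8
  Studio work 80 × 0.08 = 6.4
  Capstone 40 × 0.08 = 3.2
  Presentations 71 × 0.22 = 15.62
Sum = 75.37
75.37 ≥ 75 → Credit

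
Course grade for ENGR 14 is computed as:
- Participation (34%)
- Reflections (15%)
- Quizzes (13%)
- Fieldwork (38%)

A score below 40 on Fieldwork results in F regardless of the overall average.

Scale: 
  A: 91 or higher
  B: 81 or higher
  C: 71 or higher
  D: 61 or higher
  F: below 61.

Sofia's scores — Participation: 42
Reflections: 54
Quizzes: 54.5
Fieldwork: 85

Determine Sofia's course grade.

Fieldwork score 85 ≥ 40: minimum met.
Weighted total:
  Participation 42 × 0.34 = 14.28
  Reflections 54 × 0.15 = 8.1
  Quizzes 54.5 × 0.13 = 7.085
  Fieldwork 85 × 0.38 = 32.3
Sum = 61.765
61.765 is ≥ 61 and < 71 → D

D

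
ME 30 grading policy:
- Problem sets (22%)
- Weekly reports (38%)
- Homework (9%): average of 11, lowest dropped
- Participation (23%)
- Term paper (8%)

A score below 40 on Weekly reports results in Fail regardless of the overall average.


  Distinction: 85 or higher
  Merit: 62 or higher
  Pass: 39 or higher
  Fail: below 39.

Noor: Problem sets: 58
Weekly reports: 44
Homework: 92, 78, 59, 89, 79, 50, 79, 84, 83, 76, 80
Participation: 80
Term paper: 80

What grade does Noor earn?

Homework: drop 50 → average of remaining 10 = 799/10 = 79.9
Weekly reports score 44 ≥ 40: minimum met.
Weighted total:
  Problem sets 58 × 0.22 = 12.76
  Weekly reports 44 × 0.38 = 16.72
  Homework 79.9 × 0.09 = 7.191
  Participation 80 × 0.23 = 18.4
  Term paper 80 × 0.08 = 6.4
Sum = 61.471
61.471 is ≥ 39 and < 62 → Pass

Pass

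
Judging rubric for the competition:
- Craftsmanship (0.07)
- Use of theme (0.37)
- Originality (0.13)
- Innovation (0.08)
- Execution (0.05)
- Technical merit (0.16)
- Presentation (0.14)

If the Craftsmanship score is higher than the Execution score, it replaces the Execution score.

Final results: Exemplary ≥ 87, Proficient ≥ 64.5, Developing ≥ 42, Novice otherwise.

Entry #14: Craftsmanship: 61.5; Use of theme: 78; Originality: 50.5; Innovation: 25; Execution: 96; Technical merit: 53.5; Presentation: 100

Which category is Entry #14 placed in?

Craftsmanship (61.5) ≤ Execution (96), so Execution stays at 96.
Weighted total:
  Craftsmanship 61.5 × 0.07 = 4.305
  Use of theme 78 × 0.37 = 28.86
  Originality 50.5 × 0.13 = 6.565
  Innovation 25 × 0.08 = 2
  Execution 96 × 0.05 = 4.8
  Technical merit 53.5 × 0.16 = 8.56
  Presentation 100 × 0.14 = 14
Sum = 69.09
69.09 is ≥ 64.5 and < 87 → Proficient

Proficient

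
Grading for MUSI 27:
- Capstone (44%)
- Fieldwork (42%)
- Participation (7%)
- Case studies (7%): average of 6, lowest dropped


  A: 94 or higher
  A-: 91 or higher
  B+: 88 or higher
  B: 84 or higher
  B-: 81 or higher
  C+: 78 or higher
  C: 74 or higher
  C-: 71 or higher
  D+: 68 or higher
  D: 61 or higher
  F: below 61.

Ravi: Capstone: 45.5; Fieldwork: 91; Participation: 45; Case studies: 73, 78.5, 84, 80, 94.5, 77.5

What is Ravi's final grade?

Case studies: drop 73 → average of remaining 5 = 414.5/5 = 82.9
Weighted total:
  Capstone 45.5 × 0.44 = 20.02
  Fieldwork 91 × 0.42 = 38.22
  Participation 45 × 0.07 = 3.15
  Case studies 82.9 × 0.07 = 5.803
Sum = 67.193
67.193 is ≥ 61 and < 68 → D

D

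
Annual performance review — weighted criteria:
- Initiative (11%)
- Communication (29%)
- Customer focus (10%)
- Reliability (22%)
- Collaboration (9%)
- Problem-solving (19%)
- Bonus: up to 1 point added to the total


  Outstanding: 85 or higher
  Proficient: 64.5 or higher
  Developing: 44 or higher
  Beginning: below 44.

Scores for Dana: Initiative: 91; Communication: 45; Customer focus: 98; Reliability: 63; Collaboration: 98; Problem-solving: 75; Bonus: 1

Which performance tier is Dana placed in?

Proficient

Weighted total:
  Initiative 91 × 0.11 = 10.01
  Communication 45 × 0.29 = 13.05
  Customer focus 98 × 0.1 = 9.8
  Reliability 63 × 0.22 = 13.86
  Collaboration 98 × 0.09 = 8.82
  Problem-solving 75 × 0.19 = 14.25
Sum = 69.79
Bonus: 69.79 + 1 = 70.79
70.79 is ≥ 64.5 and < 85 → Proficient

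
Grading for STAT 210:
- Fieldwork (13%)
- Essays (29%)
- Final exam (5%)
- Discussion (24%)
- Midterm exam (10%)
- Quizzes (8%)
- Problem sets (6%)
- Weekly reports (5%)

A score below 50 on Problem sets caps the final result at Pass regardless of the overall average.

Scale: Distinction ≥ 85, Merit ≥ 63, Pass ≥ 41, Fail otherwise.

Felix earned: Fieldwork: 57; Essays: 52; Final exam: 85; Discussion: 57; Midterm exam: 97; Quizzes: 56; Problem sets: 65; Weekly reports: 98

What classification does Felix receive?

Problem sets score 65 ≥ 50: minimum met.
Weighted total:
  Fieldwork 57 × 0.13 = 7.41
  Essays 52 × 0.29 = 15.08
  Final exam 85 × 0.05 = 4.25
  Discussion 57 × 0.24 = 13.68
  Midterm exam 97 × 0.1 = 9.7
  Quizzes 56 × 0.08 = 4.48
  Problem sets 65 × 0.06 = 3.9
  Weekly reports 98 × 0.05 = 4.9
Sum = 63.4
63.4 is ≥ 63 and < 85 → Merit

Merit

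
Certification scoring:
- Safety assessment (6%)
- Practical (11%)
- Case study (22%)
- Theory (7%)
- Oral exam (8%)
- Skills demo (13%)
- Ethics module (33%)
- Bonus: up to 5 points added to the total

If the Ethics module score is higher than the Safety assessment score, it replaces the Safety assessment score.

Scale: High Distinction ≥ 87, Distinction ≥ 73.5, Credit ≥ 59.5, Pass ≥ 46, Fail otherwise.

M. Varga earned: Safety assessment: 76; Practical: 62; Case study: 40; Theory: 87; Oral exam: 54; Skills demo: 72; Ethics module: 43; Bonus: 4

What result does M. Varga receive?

Pass

Ethics module (43) ≤ Safety assessment (76), so Safety assessment stays at 76.
Weighted total:
  Safety assessment 76 × 0.06 = 4.56
  Practical 62 × 0.11 = 6.82
  Case study 40 × 0.22 = 8.8
  Theory 87 × 0.07 = 6.09
  Oral exam 54 × 0.08 = 4.32
  Skills demo 72 × 0.13 = 9.36
  Ethics module 43 × 0.33 = 14.19
Sum = 54.14
Bonus: 54.14 + 4 = 58.14
58.14 is ≥ 46 and < 59.5 → Pass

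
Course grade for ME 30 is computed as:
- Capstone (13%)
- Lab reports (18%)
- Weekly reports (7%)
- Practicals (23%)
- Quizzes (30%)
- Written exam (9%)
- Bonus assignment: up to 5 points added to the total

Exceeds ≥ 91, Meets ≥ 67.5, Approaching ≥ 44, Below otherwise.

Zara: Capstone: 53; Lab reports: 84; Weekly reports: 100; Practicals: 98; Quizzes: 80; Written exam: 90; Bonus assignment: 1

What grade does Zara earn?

Weighted total:
  Capstone 53 × 0.13 = 6.89
  Lab reports 84 × 0.18 = 15.12
  Weekly reports 100 × 0.07 = 7
  Practicals 98 × 0.23 = 22.54
  Quizzes 80 × 0.3 = 24
  Written exam 90 × 0.09 = 8.1
Sum = 83.65
Bonus assignment: 83.65 + 1 = 84.65
84.65 is ≥ 67.5 and < 91 → Meets

Meets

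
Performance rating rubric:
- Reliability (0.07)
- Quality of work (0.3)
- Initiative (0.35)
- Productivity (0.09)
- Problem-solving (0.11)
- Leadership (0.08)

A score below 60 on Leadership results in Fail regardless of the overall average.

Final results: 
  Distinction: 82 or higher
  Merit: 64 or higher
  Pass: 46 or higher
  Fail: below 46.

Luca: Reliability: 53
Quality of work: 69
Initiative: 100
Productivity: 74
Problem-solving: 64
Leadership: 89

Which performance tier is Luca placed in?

Merit

Leadership score 89 ≥ 60: minimum met.
Weighted total:
  Reliability 53 × 0.07 = 3.71
  Quality of work 69 × 0.3 = 20.7
  Initiative 100 × 0.35 = 35
  Productivity 74 × 0.09 = 6.66
  Problem-solving 64 × 0.11 = 7.04
  Leadership 89 × 0.08 = 7.12
Sum = 80.23
80.23 is ≥ 64 and < 82 → Merit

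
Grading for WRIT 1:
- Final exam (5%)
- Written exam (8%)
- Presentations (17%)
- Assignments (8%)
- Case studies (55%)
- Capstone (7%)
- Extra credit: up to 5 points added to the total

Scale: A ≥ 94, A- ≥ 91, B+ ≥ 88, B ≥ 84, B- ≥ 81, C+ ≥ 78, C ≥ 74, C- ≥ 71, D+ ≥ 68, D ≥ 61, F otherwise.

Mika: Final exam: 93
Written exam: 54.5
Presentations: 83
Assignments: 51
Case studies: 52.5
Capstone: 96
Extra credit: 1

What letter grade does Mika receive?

Weighted total:
  Final exam 93 × 0.05 = 4.65
  Written exam 54.5 × 0.08 = 4.36
  Presentations 83 × 0.17 = 14.11
  Assignments 51 × 0.08 = 4.08
  Case studies 52.5 × 0.55 = 28.875
  Capstone 96 × 0.07 = 6.72
Sum = 62.795
Extra credit: 62.795 + 1 = 63.795
63.795 is ≥ 61 and < 68 → D

D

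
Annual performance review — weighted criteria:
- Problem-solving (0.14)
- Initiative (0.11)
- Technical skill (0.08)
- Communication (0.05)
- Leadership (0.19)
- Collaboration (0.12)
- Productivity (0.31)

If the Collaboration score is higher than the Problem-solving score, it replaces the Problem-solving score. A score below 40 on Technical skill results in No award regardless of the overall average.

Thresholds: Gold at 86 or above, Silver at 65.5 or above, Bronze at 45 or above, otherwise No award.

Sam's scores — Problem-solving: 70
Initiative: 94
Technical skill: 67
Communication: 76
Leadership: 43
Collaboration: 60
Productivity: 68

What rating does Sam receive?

Collaboration (60) ≤ Problem-solving (70), so Problem-solving stays at 70.
Technical skill score 67 ≥ 40: minimum met.
Weighted total:
  Problem-solving 70 × 0.14 = 9.8
  Initiative 94 × 0.11 = 10.34
  Technical skill 67 × 0.08 = 5.36
  Communication 76 × 0.05 = 3.8
  Leadership 43 × 0.19 = 8.17
  Collaboration 60 × 0.12 = 7.2
  Productivity 68 × 0.31 = 21.08
Sum = 65.75
65.75 is ≥ 65.5 and < 86 → Silver

Silver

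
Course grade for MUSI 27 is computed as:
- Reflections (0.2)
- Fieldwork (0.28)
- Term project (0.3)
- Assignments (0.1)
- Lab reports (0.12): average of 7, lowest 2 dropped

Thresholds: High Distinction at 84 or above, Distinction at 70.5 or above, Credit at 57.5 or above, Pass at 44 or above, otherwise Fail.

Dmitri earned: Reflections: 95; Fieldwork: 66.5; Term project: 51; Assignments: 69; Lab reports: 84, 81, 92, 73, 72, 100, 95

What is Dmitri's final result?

Lab reports: drop 72, 73 → average of remaining 5 = 452/5 = 90.4
Weighted total:
  Reflections 95 × 0.2 = 19
  Fieldwork 66.5 × 0.28 = 18.62
  Term project 51 × 0.3 = 15.3
  Assignments 69 × 0.1 = 6.9
  Lab reports 90.4 × 0.12 = 10.848
Sum = 70.668
70.668 is ≥ 70.5 and < 84 → Distinction

Distinction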